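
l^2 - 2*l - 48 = (l - 8)*(l + 6)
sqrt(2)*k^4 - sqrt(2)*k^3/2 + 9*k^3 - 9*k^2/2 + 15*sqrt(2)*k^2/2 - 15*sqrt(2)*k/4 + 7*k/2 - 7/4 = (k - 1/2)*(k + sqrt(2)/2)*(k + 7*sqrt(2)/2)*(sqrt(2)*k + 1)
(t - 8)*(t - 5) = t^2 - 13*t + 40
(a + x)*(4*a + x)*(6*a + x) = 24*a^3 + 34*a^2*x + 11*a*x^2 + x^3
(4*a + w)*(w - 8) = 4*a*w - 32*a + w^2 - 8*w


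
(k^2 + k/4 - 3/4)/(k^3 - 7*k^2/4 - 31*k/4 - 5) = (4*k - 3)/(4*k^2 - 11*k - 20)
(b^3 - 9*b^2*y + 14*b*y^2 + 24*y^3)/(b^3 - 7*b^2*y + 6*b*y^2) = (-b^2 + 3*b*y + 4*y^2)/(b*(-b + y))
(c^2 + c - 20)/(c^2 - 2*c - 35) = (c - 4)/(c - 7)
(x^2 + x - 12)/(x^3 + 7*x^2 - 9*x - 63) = (x + 4)/(x^2 + 10*x + 21)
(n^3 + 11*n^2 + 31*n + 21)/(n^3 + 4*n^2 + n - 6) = (n^2 + 8*n + 7)/(n^2 + n - 2)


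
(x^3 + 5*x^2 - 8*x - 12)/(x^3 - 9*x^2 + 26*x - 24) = (x^2 + 7*x + 6)/(x^2 - 7*x + 12)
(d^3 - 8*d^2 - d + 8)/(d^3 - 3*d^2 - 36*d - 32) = (d - 1)/(d + 4)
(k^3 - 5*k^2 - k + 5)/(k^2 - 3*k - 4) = (k^2 - 6*k + 5)/(k - 4)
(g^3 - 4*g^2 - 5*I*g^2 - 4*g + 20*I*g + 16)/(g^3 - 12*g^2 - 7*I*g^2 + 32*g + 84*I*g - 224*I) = (g^2 - 5*I*g - 4)/(g^2 - g*(8 + 7*I) + 56*I)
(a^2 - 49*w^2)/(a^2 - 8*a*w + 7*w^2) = (-a - 7*w)/(-a + w)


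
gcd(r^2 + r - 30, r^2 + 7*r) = 1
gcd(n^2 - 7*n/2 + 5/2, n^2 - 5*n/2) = n - 5/2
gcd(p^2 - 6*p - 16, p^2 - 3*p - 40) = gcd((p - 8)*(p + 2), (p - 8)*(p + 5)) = p - 8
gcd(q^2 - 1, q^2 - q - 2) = q + 1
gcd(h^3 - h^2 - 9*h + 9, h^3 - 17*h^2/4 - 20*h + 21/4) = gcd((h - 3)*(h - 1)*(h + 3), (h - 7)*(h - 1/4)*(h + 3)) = h + 3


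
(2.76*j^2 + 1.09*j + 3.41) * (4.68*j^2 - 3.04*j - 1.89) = 12.9168*j^4 - 3.2892*j^3 + 7.4288*j^2 - 12.4265*j - 6.4449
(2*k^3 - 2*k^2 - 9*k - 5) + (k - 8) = 2*k^3 - 2*k^2 - 8*k - 13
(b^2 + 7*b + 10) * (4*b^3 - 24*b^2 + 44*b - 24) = 4*b^5 + 4*b^4 - 84*b^3 + 44*b^2 + 272*b - 240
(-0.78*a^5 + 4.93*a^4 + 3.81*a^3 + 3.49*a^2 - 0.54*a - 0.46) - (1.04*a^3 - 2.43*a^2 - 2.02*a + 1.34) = -0.78*a^5 + 4.93*a^4 + 2.77*a^3 + 5.92*a^2 + 1.48*a - 1.8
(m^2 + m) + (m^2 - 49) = 2*m^2 + m - 49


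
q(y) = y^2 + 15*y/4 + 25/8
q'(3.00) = 9.75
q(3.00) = 23.38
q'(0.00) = 3.75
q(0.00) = 3.12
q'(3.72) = 11.19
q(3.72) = 30.91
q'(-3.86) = -3.97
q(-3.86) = 3.55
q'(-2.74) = -1.73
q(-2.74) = 0.36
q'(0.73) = 5.21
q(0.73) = 6.40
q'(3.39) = 10.53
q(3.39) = 27.33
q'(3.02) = 9.79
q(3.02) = 23.57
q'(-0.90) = 1.95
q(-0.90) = 0.56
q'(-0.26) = 3.23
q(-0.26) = 2.22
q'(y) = 2*y + 15/4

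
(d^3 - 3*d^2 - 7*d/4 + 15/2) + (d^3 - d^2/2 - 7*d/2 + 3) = 2*d^3 - 7*d^2/2 - 21*d/4 + 21/2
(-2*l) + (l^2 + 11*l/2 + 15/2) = l^2 + 7*l/2 + 15/2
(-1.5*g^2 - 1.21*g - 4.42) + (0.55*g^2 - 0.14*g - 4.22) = -0.95*g^2 - 1.35*g - 8.64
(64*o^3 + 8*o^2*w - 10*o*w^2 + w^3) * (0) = 0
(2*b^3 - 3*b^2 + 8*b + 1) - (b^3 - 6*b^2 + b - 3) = b^3 + 3*b^2 + 7*b + 4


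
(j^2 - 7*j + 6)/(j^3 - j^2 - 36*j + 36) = 1/(j + 6)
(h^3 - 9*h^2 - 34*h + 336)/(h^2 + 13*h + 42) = (h^2 - 15*h + 56)/(h + 7)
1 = 1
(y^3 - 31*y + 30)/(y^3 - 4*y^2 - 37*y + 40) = (y^2 + y - 30)/(y^2 - 3*y - 40)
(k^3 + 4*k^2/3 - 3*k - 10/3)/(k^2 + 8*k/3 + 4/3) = (3*k^2 - 2*k - 5)/(3*k + 2)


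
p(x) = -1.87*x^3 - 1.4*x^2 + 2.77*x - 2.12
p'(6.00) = -215.99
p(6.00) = -439.82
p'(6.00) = -215.99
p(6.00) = -439.82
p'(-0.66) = 2.17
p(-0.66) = -4.02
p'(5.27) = -167.79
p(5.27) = -300.10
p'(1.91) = -23.04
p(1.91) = -14.97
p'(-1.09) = -0.84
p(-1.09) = -4.38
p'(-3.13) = -43.43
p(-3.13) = 32.84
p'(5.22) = -164.71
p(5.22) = -291.79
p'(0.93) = -4.69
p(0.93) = -2.26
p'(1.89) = -22.56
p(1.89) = -14.51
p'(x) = -5.61*x^2 - 2.8*x + 2.77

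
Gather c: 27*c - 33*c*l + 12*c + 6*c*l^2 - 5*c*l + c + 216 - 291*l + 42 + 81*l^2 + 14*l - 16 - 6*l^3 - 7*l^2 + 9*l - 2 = c*(6*l^2 - 38*l + 40) - 6*l^3 + 74*l^2 - 268*l + 240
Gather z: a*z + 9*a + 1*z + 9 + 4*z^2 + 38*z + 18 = 9*a + 4*z^2 + z*(a + 39) + 27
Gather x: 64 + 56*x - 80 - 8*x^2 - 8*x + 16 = -8*x^2 + 48*x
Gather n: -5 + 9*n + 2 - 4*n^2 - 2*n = -4*n^2 + 7*n - 3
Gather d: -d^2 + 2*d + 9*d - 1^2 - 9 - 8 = -d^2 + 11*d - 18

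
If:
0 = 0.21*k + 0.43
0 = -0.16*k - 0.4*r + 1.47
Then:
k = -2.05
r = 4.49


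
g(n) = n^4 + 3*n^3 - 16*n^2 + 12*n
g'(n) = 4*n^3 + 9*n^2 - 32*n + 12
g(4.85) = 577.40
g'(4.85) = 524.84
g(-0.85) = -23.08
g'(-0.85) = 43.25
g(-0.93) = -26.66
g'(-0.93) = 46.33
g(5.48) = 980.80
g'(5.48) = 765.18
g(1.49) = -2.79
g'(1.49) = -2.47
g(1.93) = -1.00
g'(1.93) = 12.52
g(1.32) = -2.10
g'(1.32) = -5.36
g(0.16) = 1.52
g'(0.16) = 7.13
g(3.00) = 54.00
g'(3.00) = 105.00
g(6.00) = 1440.00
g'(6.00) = 1008.00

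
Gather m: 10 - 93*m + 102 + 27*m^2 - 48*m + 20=27*m^2 - 141*m + 132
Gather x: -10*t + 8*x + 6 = -10*t + 8*x + 6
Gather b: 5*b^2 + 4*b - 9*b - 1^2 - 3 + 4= 5*b^2 - 5*b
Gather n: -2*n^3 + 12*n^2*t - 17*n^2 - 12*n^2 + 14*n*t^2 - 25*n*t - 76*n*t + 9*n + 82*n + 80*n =-2*n^3 + n^2*(12*t - 29) + n*(14*t^2 - 101*t + 171)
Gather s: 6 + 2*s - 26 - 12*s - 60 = -10*s - 80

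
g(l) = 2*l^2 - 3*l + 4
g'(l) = 4*l - 3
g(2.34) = 7.93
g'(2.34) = 6.36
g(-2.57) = 24.92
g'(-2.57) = -13.28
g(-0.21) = 4.72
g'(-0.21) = -3.84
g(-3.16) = 33.45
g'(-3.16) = -15.64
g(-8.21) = 163.44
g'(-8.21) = -35.84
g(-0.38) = 5.43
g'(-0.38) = -4.52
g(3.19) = 14.78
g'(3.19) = 9.76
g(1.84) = 5.25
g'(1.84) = 4.36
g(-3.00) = 31.00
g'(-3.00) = -15.00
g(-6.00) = 94.00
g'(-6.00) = -27.00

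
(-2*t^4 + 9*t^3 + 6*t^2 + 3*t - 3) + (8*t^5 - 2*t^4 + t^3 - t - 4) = 8*t^5 - 4*t^4 + 10*t^3 + 6*t^2 + 2*t - 7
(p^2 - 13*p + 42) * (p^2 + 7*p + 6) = p^4 - 6*p^3 - 43*p^2 + 216*p + 252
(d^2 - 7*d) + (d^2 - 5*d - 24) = 2*d^2 - 12*d - 24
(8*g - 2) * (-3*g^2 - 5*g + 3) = -24*g^3 - 34*g^2 + 34*g - 6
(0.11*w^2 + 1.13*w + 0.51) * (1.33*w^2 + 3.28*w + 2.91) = 0.1463*w^4 + 1.8637*w^3 + 4.7048*w^2 + 4.9611*w + 1.4841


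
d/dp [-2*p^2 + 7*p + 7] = 7 - 4*p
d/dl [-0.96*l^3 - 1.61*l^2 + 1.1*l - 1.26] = -2.88*l^2 - 3.22*l + 1.1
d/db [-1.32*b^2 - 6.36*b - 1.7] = -2.64*b - 6.36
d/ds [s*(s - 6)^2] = 3*(s - 6)*(s - 2)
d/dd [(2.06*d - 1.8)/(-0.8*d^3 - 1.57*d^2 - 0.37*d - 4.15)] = (3.296*d^3 - 1.0858*d^2 - 5.652*d - 9.215)/(0.64*d^6 + 2.512*d^5 + 3.0569*d^4 + 7.8018*d^3 + 13.1679*d^2 + 3.071*d + 17.2225)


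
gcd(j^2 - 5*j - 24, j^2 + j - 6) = j + 3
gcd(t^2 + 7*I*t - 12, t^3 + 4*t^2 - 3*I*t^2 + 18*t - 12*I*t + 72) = t + 3*I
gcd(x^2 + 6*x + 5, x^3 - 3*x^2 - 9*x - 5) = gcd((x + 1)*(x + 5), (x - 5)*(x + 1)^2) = x + 1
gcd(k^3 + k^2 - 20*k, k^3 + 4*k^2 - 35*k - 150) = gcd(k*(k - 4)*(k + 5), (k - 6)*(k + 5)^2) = k + 5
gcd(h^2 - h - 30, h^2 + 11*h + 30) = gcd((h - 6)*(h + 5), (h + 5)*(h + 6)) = h + 5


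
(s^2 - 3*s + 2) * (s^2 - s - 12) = s^4 - 4*s^3 - 7*s^2 + 34*s - 24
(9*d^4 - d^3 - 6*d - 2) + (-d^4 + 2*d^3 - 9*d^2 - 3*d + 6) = 8*d^4 + d^3 - 9*d^2 - 9*d + 4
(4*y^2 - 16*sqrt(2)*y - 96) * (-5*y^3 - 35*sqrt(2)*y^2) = -20*y^5 - 60*sqrt(2)*y^4 + 1600*y^3 + 3360*sqrt(2)*y^2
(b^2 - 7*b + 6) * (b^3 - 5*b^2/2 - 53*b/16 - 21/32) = b^5 - 19*b^4/2 + 323*b^3/16 + 241*b^2/32 - 489*b/32 - 63/16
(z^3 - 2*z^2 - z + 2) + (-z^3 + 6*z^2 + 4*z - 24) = 4*z^2 + 3*z - 22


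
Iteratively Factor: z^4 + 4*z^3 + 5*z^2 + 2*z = (z + 2)*(z^3 + 2*z^2 + z) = (z + 1)*(z + 2)*(z^2 + z) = (z + 1)^2*(z + 2)*(z)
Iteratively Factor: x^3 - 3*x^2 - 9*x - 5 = (x + 1)*(x^2 - 4*x - 5) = (x - 5)*(x + 1)*(x + 1)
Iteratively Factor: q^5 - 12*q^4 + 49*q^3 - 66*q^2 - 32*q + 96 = (q - 4)*(q^4 - 8*q^3 + 17*q^2 + 2*q - 24) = (q - 4)*(q - 3)*(q^3 - 5*q^2 + 2*q + 8) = (q - 4)^2*(q - 3)*(q^2 - q - 2) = (q - 4)^2*(q - 3)*(q + 1)*(q - 2)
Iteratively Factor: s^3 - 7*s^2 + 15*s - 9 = (s - 3)*(s^2 - 4*s + 3) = (s - 3)^2*(s - 1)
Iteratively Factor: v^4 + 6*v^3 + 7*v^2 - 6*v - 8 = (v + 1)*(v^3 + 5*v^2 + 2*v - 8) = (v + 1)*(v + 2)*(v^2 + 3*v - 4) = (v - 1)*(v + 1)*(v + 2)*(v + 4)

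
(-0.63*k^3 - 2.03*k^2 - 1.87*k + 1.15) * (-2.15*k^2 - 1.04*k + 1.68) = 1.3545*k^5 + 5.0197*k^4 + 5.0733*k^3 - 3.9381*k^2 - 4.3376*k + 1.932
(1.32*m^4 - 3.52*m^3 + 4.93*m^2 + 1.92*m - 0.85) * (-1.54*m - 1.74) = -2.0328*m^5 + 3.124*m^4 - 1.4674*m^3 - 11.535*m^2 - 2.0318*m + 1.479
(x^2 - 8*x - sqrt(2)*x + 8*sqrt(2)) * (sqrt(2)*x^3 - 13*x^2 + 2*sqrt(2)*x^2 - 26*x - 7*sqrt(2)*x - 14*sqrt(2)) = sqrt(2)*x^5 - 15*x^4 - 6*sqrt(2)*x^4 - 10*sqrt(2)*x^3 + 90*x^3 - 36*sqrt(2)*x^2 + 254*x^2 - 96*sqrt(2)*x - 84*x - 224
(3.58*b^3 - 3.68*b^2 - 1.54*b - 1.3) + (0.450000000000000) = 3.58*b^3 - 3.68*b^2 - 1.54*b - 0.85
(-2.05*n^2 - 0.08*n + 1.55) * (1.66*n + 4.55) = -3.403*n^3 - 9.4603*n^2 + 2.209*n + 7.0525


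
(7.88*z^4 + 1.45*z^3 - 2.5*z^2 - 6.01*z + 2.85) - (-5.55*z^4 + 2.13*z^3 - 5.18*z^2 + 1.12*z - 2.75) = 13.43*z^4 - 0.68*z^3 + 2.68*z^2 - 7.13*z + 5.6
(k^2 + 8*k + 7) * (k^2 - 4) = k^4 + 8*k^3 + 3*k^2 - 32*k - 28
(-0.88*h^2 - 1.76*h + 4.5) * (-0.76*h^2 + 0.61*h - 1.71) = 0.6688*h^4 + 0.8008*h^3 - 2.9888*h^2 + 5.7546*h - 7.695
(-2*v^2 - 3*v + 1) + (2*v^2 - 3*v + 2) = 3 - 6*v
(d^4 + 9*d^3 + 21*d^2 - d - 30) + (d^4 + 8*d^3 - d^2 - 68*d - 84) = 2*d^4 + 17*d^3 + 20*d^2 - 69*d - 114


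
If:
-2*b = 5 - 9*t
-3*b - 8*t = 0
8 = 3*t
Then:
No Solution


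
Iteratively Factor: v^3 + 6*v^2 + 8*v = (v + 4)*(v^2 + 2*v) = (v + 2)*(v + 4)*(v)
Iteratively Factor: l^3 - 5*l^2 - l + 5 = (l + 1)*(l^2 - 6*l + 5) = (l - 5)*(l + 1)*(l - 1)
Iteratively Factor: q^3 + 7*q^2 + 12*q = (q + 4)*(q^2 + 3*q) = q*(q + 4)*(q + 3)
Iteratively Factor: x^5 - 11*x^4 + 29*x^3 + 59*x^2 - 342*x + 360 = (x - 2)*(x^4 - 9*x^3 + 11*x^2 + 81*x - 180) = (x - 4)*(x - 2)*(x^3 - 5*x^2 - 9*x + 45) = (x - 5)*(x - 4)*(x - 2)*(x^2 - 9) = (x - 5)*(x - 4)*(x - 2)*(x + 3)*(x - 3)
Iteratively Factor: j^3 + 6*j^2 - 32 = (j + 4)*(j^2 + 2*j - 8) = (j + 4)^2*(j - 2)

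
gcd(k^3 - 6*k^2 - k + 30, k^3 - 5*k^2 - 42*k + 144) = k - 3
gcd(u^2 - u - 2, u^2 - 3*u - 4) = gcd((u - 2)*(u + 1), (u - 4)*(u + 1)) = u + 1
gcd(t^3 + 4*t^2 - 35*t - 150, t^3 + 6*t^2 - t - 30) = t + 5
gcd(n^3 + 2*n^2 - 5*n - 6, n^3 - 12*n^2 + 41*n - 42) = n - 2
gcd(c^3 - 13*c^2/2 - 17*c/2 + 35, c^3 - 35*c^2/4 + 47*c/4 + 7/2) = c^2 - 9*c + 14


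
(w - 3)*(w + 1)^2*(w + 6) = w^4 + 5*w^3 - 11*w^2 - 33*w - 18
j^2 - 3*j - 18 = (j - 6)*(j + 3)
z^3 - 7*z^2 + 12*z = z*(z - 4)*(z - 3)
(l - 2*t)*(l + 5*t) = l^2 + 3*l*t - 10*t^2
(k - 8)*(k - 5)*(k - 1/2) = k^3 - 27*k^2/2 + 93*k/2 - 20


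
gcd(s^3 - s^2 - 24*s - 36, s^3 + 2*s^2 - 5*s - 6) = s + 3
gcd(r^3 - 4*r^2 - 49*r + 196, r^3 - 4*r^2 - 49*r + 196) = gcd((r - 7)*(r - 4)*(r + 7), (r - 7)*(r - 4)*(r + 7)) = r^3 - 4*r^2 - 49*r + 196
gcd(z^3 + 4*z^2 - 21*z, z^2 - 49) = z + 7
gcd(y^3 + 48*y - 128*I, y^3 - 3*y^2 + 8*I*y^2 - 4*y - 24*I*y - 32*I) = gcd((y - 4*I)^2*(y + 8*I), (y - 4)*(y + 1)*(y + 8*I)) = y + 8*I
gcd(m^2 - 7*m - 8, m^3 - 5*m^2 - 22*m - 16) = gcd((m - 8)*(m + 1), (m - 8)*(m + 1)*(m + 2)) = m^2 - 7*m - 8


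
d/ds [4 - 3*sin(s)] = -3*cos(s)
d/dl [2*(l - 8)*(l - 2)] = 4*l - 20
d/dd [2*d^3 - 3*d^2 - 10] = 6*d*(d - 1)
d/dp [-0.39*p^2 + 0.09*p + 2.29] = 0.09 - 0.78*p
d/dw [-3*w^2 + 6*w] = 6 - 6*w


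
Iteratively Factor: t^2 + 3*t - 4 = (t + 4)*(t - 1)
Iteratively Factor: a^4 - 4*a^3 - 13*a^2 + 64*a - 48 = (a - 1)*(a^3 - 3*a^2 - 16*a + 48) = (a - 1)*(a + 4)*(a^2 - 7*a + 12) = (a - 4)*(a - 1)*(a + 4)*(a - 3)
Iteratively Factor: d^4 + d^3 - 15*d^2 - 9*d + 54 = (d - 3)*(d^3 + 4*d^2 - 3*d - 18) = (d - 3)*(d + 3)*(d^2 + d - 6) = (d - 3)*(d - 2)*(d + 3)*(d + 3)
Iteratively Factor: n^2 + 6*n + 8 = (n + 4)*(n + 2)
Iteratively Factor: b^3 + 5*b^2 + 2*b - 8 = (b - 1)*(b^2 + 6*b + 8) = (b - 1)*(b + 4)*(b + 2)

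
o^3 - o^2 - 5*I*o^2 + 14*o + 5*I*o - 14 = (o - 1)*(o - 7*I)*(o + 2*I)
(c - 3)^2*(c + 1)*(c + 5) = c^4 - 22*c^2 + 24*c + 45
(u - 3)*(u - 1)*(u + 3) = u^3 - u^2 - 9*u + 9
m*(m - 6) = m^2 - 6*m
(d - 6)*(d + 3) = d^2 - 3*d - 18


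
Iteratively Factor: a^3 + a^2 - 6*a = (a + 3)*(a^2 - 2*a) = (a - 2)*(a + 3)*(a)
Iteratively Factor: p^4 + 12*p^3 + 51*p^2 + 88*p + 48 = (p + 3)*(p^3 + 9*p^2 + 24*p + 16) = (p + 3)*(p + 4)*(p^2 + 5*p + 4) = (p + 3)*(p + 4)^2*(p + 1)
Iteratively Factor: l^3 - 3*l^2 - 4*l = (l)*(l^2 - 3*l - 4) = l*(l - 4)*(l + 1)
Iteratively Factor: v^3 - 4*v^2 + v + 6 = (v - 2)*(v^2 - 2*v - 3) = (v - 3)*(v - 2)*(v + 1)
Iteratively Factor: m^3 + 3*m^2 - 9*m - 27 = (m - 3)*(m^2 + 6*m + 9) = (m - 3)*(m + 3)*(m + 3)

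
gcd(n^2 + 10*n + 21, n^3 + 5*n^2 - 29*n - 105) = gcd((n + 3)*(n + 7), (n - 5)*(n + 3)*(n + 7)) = n^2 + 10*n + 21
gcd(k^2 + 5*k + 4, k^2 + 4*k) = k + 4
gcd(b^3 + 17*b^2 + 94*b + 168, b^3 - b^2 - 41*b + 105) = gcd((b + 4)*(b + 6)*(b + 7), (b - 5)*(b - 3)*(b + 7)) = b + 7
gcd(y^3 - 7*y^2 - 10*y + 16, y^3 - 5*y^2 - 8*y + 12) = y^2 + y - 2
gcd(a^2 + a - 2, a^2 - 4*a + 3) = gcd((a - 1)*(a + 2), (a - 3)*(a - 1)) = a - 1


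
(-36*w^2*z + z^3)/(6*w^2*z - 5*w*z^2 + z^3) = (-36*w^2 + z^2)/(6*w^2 - 5*w*z + z^2)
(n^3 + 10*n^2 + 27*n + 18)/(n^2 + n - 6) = (n^2 + 7*n + 6)/(n - 2)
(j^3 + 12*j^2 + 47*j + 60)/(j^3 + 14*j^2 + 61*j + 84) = (j + 5)/(j + 7)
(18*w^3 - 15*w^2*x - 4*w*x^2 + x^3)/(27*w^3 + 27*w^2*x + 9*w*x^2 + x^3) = (6*w^2 - 7*w*x + x^2)/(9*w^2 + 6*w*x + x^2)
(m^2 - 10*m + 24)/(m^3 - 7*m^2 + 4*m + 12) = (m - 4)/(m^2 - m - 2)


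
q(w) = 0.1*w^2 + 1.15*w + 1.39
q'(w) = 0.2*w + 1.15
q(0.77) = 2.33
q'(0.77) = 1.30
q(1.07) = 2.73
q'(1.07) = 1.36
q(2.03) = 4.14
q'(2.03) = 1.56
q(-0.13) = 1.24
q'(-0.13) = 1.12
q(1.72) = 3.66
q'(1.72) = 1.49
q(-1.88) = -0.42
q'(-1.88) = 0.77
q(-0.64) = 0.69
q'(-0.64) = 1.02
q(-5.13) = -1.88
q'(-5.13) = 0.12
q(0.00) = 1.39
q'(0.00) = 1.15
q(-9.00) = -0.86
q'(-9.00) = -0.65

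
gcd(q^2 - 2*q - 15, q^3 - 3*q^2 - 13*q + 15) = q^2 - 2*q - 15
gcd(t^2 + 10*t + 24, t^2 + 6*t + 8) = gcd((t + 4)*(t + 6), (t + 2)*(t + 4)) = t + 4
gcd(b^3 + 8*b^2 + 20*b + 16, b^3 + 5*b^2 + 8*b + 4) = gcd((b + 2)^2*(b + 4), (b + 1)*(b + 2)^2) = b^2 + 4*b + 4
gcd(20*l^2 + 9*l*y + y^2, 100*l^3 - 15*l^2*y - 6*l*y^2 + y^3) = 4*l + y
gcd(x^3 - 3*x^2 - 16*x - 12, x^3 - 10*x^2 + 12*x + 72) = x^2 - 4*x - 12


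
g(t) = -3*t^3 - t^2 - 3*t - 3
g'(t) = -9*t^2 - 2*t - 3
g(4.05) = -230.84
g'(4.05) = -158.72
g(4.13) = -243.78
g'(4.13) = -164.77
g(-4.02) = 187.79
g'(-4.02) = -140.40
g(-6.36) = 747.41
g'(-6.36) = -354.33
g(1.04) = -10.58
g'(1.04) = -14.81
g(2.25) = -48.98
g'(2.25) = -53.06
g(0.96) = -9.46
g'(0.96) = -13.21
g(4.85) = -383.32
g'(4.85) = -224.40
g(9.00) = -2298.00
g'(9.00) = -750.00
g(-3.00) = 78.00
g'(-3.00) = -78.00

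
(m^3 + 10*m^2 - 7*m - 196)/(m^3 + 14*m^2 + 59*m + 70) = (m^2 + 3*m - 28)/(m^2 + 7*m + 10)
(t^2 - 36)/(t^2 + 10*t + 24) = (t - 6)/(t + 4)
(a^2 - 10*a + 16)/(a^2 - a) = (a^2 - 10*a + 16)/(a*(a - 1))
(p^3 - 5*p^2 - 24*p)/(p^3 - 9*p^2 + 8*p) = (p + 3)/(p - 1)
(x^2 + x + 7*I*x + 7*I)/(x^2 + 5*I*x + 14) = (x + 1)/(x - 2*I)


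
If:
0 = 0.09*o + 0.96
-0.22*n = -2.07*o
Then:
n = -100.36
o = -10.67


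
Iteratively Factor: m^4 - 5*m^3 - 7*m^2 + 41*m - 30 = (m - 1)*(m^3 - 4*m^2 - 11*m + 30) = (m - 2)*(m - 1)*(m^2 - 2*m - 15) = (m - 5)*(m - 2)*(m - 1)*(m + 3)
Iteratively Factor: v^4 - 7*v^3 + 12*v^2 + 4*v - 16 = (v - 2)*(v^3 - 5*v^2 + 2*v + 8) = (v - 2)^2*(v^2 - 3*v - 4) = (v - 4)*(v - 2)^2*(v + 1)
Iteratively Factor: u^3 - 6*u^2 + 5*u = (u - 1)*(u^2 - 5*u) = (u - 5)*(u - 1)*(u)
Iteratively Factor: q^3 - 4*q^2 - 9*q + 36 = (q + 3)*(q^2 - 7*q + 12) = (q - 4)*(q + 3)*(q - 3)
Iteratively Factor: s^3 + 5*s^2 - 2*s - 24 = (s - 2)*(s^2 + 7*s + 12) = (s - 2)*(s + 3)*(s + 4)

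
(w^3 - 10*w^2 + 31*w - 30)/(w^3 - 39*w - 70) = (-w^3 + 10*w^2 - 31*w + 30)/(-w^3 + 39*w + 70)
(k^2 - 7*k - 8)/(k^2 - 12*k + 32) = (k + 1)/(k - 4)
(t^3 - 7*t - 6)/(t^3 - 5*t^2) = (t^3 - 7*t - 6)/(t^2*(t - 5))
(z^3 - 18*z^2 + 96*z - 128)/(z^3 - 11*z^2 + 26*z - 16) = (z - 8)/(z - 1)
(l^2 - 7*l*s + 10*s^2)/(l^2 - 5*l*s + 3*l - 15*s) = (l - 2*s)/(l + 3)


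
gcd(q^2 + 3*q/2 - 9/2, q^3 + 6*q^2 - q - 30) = q + 3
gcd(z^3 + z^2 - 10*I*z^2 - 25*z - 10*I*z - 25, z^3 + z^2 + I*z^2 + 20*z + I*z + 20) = z + 1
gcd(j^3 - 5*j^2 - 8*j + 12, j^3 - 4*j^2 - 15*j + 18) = j^2 - 7*j + 6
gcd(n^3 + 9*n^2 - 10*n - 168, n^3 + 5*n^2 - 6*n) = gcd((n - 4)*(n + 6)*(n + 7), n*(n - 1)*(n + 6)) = n + 6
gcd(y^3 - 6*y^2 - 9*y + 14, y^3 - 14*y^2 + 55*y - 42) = y^2 - 8*y + 7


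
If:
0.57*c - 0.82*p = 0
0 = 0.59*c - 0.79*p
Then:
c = 0.00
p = 0.00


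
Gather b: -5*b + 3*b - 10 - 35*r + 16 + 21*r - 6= -2*b - 14*r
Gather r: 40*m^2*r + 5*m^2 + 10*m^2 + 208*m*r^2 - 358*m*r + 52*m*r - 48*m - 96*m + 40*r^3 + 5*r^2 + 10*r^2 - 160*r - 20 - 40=15*m^2 - 144*m + 40*r^3 + r^2*(208*m + 15) + r*(40*m^2 - 306*m - 160) - 60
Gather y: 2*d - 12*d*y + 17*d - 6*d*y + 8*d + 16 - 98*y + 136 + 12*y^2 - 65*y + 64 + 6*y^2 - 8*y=27*d + 18*y^2 + y*(-18*d - 171) + 216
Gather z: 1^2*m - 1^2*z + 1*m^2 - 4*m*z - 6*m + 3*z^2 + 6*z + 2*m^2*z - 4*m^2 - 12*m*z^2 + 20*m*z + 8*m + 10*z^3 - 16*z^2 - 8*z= -3*m^2 + 3*m + 10*z^3 + z^2*(-12*m - 13) + z*(2*m^2 + 16*m - 3)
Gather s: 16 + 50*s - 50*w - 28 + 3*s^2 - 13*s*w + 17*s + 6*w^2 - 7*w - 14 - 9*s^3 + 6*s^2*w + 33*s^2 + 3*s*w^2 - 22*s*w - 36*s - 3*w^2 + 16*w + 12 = -9*s^3 + s^2*(6*w + 36) + s*(3*w^2 - 35*w + 31) + 3*w^2 - 41*w - 14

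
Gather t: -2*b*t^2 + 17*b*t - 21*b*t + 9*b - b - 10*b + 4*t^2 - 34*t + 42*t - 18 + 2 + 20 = -2*b + t^2*(4 - 2*b) + t*(8 - 4*b) + 4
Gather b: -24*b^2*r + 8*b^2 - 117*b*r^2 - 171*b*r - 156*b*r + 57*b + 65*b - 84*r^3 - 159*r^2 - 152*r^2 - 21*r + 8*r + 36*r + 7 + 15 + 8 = b^2*(8 - 24*r) + b*(-117*r^2 - 327*r + 122) - 84*r^3 - 311*r^2 + 23*r + 30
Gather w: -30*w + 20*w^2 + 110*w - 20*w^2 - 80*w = 0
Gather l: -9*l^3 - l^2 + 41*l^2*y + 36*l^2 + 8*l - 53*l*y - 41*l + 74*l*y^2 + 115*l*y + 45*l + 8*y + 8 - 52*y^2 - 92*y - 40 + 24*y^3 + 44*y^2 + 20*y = -9*l^3 + l^2*(41*y + 35) + l*(74*y^2 + 62*y + 12) + 24*y^3 - 8*y^2 - 64*y - 32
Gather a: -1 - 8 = -9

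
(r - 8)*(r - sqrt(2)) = r^2 - 8*r - sqrt(2)*r + 8*sqrt(2)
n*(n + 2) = n^2 + 2*n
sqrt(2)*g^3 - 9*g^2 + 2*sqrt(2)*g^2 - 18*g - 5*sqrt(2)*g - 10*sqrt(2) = (g + 2)*(g - 5*sqrt(2))*(sqrt(2)*g + 1)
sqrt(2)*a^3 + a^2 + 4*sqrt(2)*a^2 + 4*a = a*(a + 4)*(sqrt(2)*a + 1)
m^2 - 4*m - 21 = (m - 7)*(m + 3)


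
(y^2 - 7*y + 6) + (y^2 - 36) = 2*y^2 - 7*y - 30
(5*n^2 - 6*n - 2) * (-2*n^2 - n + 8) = -10*n^4 + 7*n^3 + 50*n^2 - 46*n - 16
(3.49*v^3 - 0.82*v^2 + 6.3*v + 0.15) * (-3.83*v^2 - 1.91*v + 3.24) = -13.3667*v^5 - 3.5253*v^4 - 11.2552*v^3 - 15.2643*v^2 + 20.1255*v + 0.486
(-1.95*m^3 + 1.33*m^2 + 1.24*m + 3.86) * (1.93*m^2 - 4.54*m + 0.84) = -3.7635*m^5 + 11.4199*m^4 - 5.283*m^3 + 2.9374*m^2 - 16.4828*m + 3.2424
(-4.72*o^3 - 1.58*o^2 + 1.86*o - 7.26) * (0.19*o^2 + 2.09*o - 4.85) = -0.8968*o^5 - 10.165*o^4 + 19.9432*o^3 + 10.171*o^2 - 24.1944*o + 35.211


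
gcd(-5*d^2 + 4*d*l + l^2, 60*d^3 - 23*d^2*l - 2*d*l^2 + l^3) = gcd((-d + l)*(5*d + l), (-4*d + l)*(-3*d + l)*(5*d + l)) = 5*d + l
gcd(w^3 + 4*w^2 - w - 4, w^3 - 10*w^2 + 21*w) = 1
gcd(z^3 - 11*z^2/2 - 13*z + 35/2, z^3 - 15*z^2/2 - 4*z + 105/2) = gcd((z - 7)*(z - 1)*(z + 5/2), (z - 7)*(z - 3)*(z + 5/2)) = z^2 - 9*z/2 - 35/2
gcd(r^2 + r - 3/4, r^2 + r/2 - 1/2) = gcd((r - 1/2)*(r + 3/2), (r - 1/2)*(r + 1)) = r - 1/2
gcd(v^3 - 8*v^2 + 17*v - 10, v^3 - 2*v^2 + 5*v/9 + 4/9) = v - 1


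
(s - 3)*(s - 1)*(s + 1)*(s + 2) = s^4 - s^3 - 7*s^2 + s + 6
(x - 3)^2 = x^2 - 6*x + 9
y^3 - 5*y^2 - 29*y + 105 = (y - 7)*(y - 3)*(y + 5)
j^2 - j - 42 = (j - 7)*(j + 6)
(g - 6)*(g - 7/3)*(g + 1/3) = g^3 - 8*g^2 + 101*g/9 + 14/3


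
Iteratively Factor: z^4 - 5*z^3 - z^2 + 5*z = (z)*(z^3 - 5*z^2 - z + 5) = z*(z - 5)*(z^2 - 1) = z*(z - 5)*(z - 1)*(z + 1)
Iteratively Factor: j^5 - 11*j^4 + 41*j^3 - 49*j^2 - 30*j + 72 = (j - 3)*(j^4 - 8*j^3 + 17*j^2 + 2*j - 24) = (j - 3)*(j + 1)*(j^3 - 9*j^2 + 26*j - 24) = (j - 3)^2*(j + 1)*(j^2 - 6*j + 8) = (j - 3)^2*(j - 2)*(j + 1)*(j - 4)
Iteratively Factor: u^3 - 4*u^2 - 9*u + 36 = (u + 3)*(u^2 - 7*u + 12) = (u - 3)*(u + 3)*(u - 4)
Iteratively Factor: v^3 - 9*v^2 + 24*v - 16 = (v - 1)*(v^2 - 8*v + 16) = (v - 4)*(v - 1)*(v - 4)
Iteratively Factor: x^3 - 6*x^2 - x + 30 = (x + 2)*(x^2 - 8*x + 15) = (x - 5)*(x + 2)*(x - 3)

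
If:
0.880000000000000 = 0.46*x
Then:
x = 1.91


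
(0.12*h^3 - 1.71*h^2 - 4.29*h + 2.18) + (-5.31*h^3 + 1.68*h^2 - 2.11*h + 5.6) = -5.19*h^3 - 0.03*h^2 - 6.4*h + 7.78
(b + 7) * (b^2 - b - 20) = b^3 + 6*b^2 - 27*b - 140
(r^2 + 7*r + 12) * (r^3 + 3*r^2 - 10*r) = r^5 + 10*r^4 + 23*r^3 - 34*r^2 - 120*r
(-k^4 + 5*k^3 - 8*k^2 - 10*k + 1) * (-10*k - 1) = 10*k^5 - 49*k^4 + 75*k^3 + 108*k^2 - 1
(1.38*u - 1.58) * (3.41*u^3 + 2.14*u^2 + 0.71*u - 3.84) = 4.7058*u^4 - 2.4346*u^3 - 2.4014*u^2 - 6.421*u + 6.0672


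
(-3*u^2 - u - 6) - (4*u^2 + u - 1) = -7*u^2 - 2*u - 5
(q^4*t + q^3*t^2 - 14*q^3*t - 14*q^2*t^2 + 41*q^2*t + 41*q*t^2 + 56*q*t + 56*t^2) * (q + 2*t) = q^5*t + 3*q^4*t^2 - 14*q^4*t + 2*q^3*t^3 - 42*q^3*t^2 + 41*q^3*t - 28*q^2*t^3 + 123*q^2*t^2 + 56*q^2*t + 82*q*t^3 + 168*q*t^2 + 112*t^3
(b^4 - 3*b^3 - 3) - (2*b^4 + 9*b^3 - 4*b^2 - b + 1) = -b^4 - 12*b^3 + 4*b^2 + b - 4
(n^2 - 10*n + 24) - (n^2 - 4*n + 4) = 20 - 6*n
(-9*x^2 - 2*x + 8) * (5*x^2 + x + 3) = -45*x^4 - 19*x^3 + 11*x^2 + 2*x + 24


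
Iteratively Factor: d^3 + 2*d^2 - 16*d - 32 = (d + 4)*(d^2 - 2*d - 8) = (d + 2)*(d + 4)*(d - 4)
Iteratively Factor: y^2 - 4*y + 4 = (y - 2)*(y - 2)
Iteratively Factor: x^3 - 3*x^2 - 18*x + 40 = (x + 4)*(x^2 - 7*x + 10) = (x - 5)*(x + 4)*(x - 2)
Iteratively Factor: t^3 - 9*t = (t - 3)*(t^2 + 3*t) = t*(t - 3)*(t + 3)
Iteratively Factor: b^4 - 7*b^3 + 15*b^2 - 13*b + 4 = (b - 1)*(b^3 - 6*b^2 + 9*b - 4) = (b - 1)^2*(b^2 - 5*b + 4) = (b - 4)*(b - 1)^2*(b - 1)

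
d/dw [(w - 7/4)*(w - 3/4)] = 2*w - 5/2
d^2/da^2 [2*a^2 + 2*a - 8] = 4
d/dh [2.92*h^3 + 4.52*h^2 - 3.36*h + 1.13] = 8.76*h^2 + 9.04*h - 3.36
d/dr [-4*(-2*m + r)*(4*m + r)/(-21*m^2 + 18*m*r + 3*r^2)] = 8*m*(-17*m^2 - m*r - 2*r^2)/(3*(49*m^4 - 84*m^3*r + 22*m^2*r^2 + 12*m*r^3 + r^4))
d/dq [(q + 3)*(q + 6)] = 2*q + 9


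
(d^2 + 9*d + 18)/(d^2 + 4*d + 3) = (d + 6)/(d + 1)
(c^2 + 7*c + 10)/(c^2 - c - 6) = (c + 5)/(c - 3)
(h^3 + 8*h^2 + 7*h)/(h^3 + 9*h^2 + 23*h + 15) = h*(h + 7)/(h^2 + 8*h + 15)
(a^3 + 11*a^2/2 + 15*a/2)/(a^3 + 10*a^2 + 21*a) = (a + 5/2)/(a + 7)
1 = 1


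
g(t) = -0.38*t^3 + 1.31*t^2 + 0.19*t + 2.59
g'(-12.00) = -195.41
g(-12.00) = 845.59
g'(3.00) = -2.21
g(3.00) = 4.69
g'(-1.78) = -8.09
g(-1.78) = 8.55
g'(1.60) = 1.46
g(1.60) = 4.69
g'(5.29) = -17.85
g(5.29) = -16.00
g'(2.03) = 0.81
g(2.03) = 5.20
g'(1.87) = 1.10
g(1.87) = 5.04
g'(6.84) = -35.22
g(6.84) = -56.43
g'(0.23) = 0.73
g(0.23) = 2.70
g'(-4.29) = -32.03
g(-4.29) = 55.89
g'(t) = -1.14*t^2 + 2.62*t + 0.19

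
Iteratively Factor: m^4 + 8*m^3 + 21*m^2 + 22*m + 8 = (m + 1)*(m^3 + 7*m^2 + 14*m + 8) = (m + 1)^2*(m^2 + 6*m + 8) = (m + 1)^2*(m + 4)*(m + 2)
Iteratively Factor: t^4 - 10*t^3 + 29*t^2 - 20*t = (t)*(t^3 - 10*t^2 + 29*t - 20) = t*(t - 5)*(t^2 - 5*t + 4) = t*(t - 5)*(t - 4)*(t - 1)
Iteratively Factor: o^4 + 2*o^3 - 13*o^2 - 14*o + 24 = (o + 4)*(o^3 - 2*o^2 - 5*o + 6) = (o - 3)*(o + 4)*(o^2 + o - 2) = (o - 3)*(o - 1)*(o + 4)*(o + 2)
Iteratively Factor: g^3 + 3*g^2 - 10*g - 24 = (g + 4)*(g^2 - g - 6) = (g + 2)*(g + 4)*(g - 3)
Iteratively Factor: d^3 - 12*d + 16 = (d + 4)*(d^2 - 4*d + 4) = (d - 2)*(d + 4)*(d - 2)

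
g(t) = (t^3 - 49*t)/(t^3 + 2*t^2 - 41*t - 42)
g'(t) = (3*t^2 - 49)/(t^3 + 2*t^2 - 41*t - 42) + (t^3 - 49*t)*(-3*t^2 - 4*t + 41)/(t^3 + 2*t^2 - 41*t - 42)^2 = 2*(t^2 - 6*t + 21)/(t^4 - 10*t^3 + 13*t^2 + 60*t + 36)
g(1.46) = 0.72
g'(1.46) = 0.23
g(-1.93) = 2.34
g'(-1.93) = 1.34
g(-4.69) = 1.39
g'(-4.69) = 0.09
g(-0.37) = -0.68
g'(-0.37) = 2.90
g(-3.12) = 1.63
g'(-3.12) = 0.26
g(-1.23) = 6.09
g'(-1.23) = 21.62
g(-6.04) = 1.30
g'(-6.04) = 0.05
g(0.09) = 0.10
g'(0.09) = 0.99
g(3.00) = 1.00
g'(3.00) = 0.17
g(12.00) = 0.77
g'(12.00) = 0.03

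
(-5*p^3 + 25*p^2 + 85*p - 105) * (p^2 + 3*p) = -5*p^5 + 10*p^4 + 160*p^3 + 150*p^2 - 315*p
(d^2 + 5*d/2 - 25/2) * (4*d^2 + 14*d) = 4*d^4 + 24*d^3 - 15*d^2 - 175*d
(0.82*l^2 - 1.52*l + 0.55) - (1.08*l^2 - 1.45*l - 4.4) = -0.26*l^2 - 0.0700000000000001*l + 4.95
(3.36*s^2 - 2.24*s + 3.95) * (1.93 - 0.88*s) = -2.9568*s^3 + 8.456*s^2 - 7.7992*s + 7.6235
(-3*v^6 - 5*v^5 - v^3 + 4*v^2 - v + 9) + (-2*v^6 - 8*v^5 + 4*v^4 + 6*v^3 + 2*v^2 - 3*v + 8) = -5*v^6 - 13*v^5 + 4*v^4 + 5*v^3 + 6*v^2 - 4*v + 17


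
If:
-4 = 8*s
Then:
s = -1/2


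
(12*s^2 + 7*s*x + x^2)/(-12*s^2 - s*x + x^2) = (4*s + x)/(-4*s + x)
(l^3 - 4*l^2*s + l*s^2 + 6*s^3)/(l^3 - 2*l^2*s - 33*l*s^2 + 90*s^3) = (-l^2 + l*s + 2*s^2)/(-l^2 - l*s + 30*s^2)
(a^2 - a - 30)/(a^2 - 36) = (a + 5)/(a + 6)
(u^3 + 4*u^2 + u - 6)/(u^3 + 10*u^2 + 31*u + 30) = (u - 1)/(u + 5)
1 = 1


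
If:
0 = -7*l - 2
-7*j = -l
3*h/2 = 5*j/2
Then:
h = -10/147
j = -2/49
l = -2/7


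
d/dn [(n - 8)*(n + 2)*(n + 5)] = 3*n^2 - 2*n - 46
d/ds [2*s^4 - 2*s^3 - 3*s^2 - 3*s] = 8*s^3 - 6*s^2 - 6*s - 3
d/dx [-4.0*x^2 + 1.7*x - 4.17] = 1.7 - 8.0*x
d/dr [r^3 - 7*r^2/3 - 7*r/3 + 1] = 3*r^2 - 14*r/3 - 7/3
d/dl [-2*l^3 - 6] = -6*l^2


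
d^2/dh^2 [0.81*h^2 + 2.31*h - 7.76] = 1.62000000000000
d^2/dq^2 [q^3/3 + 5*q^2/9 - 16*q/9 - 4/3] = 2*q + 10/9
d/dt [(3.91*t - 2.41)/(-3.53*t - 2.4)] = (-63.156289*t - 42.93912)/(3.53*t + 2.4)^3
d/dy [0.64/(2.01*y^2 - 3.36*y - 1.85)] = (2.1504 - 2.5728*y)/(-2.01*y^2 + 3.36*y + 1.85)^2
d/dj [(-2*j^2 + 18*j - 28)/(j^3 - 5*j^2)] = 2*(j^3 - 18*j^2 + 87*j - 140)/(j^3*(j^2 - 10*j + 25))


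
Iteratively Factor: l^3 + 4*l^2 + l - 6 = (l + 2)*(l^2 + 2*l - 3) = (l - 1)*(l + 2)*(l + 3)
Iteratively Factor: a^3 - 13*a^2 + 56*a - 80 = (a - 5)*(a^2 - 8*a + 16) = (a - 5)*(a - 4)*(a - 4)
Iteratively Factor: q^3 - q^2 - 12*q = (q - 4)*(q^2 + 3*q) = (q - 4)*(q + 3)*(q)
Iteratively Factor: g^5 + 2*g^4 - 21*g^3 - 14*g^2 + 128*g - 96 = (g - 1)*(g^4 + 3*g^3 - 18*g^2 - 32*g + 96) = (g - 1)*(g + 4)*(g^3 - g^2 - 14*g + 24) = (g - 1)*(g + 4)^2*(g^2 - 5*g + 6) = (g - 3)*(g - 1)*(g + 4)^2*(g - 2)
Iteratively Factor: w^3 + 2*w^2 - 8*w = (w - 2)*(w^2 + 4*w) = (w - 2)*(w + 4)*(w)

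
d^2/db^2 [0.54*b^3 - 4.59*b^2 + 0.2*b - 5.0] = 3.24*b - 9.18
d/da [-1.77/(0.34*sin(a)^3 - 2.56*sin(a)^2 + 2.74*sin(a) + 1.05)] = (1.8054*sin(a)^2 - 9.0624*sin(a) + 4.8498)*cos(a)/(0.34*sin(a)^3 - 2.56*sin(a)^2 + 2.74*sin(a) + 1.05)^2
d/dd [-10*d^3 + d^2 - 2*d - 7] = -30*d^2 + 2*d - 2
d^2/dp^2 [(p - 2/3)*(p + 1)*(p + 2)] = 6*p + 14/3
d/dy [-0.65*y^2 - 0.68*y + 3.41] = -1.3*y - 0.68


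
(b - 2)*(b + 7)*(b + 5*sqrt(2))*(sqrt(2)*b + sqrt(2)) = sqrt(2)*b^4 + 6*sqrt(2)*b^3 + 10*b^3 - 9*sqrt(2)*b^2 + 60*b^2 - 90*b - 14*sqrt(2)*b - 140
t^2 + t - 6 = (t - 2)*(t + 3)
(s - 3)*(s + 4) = s^2 + s - 12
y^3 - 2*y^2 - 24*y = y*(y - 6)*(y + 4)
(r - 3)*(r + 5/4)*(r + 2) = r^3 + r^2/4 - 29*r/4 - 15/2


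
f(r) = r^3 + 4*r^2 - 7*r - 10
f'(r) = 3*r^2 + 8*r - 7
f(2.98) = 31.13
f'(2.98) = 43.48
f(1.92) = -1.62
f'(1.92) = 19.42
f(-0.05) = -9.64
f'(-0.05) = -7.39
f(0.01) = -10.07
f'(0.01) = -6.92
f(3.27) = 44.85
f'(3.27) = 51.24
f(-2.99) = 19.96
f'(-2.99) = -4.10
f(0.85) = -12.45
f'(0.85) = 1.97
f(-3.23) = 20.64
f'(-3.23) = -1.54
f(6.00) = 308.00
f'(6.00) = 149.00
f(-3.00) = 20.00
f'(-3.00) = -4.00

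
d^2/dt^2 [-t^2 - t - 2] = -2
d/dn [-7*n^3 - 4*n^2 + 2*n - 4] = -21*n^2 - 8*n + 2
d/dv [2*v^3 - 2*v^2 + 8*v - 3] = 6*v^2 - 4*v + 8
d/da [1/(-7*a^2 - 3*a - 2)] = (14*a + 3)/(7*a^2 + 3*a + 2)^2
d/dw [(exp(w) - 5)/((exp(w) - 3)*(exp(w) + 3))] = (-exp(2*w) + 10*exp(w) - 9)*exp(w)/(exp(4*w) - 18*exp(2*w) + 81)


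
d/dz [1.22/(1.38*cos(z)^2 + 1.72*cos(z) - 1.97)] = (3.3672*cos(z) + 2.0984)*sin(z)/(1.38*cos(z)^2 + 1.72*cos(z) - 1.97)^2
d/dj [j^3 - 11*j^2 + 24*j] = 3*j^2 - 22*j + 24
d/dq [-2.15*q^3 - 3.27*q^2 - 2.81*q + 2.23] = -6.45*q^2 - 6.54*q - 2.81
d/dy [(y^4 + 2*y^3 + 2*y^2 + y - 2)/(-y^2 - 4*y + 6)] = (-2*y^5 - 14*y^4 + 8*y^3 + 29*y^2 + 20*y - 2)/(y^4 + 8*y^3 + 4*y^2 - 48*y + 36)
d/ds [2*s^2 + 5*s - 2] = 4*s + 5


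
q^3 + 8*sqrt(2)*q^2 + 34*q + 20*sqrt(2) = (q + sqrt(2))*(q + 2*sqrt(2))*(q + 5*sqrt(2))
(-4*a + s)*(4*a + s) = -16*a^2 + s^2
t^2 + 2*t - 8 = (t - 2)*(t + 4)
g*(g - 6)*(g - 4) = g^3 - 10*g^2 + 24*g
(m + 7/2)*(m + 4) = m^2 + 15*m/2 + 14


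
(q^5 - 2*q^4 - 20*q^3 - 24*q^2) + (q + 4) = q^5 - 2*q^4 - 20*q^3 - 24*q^2 + q + 4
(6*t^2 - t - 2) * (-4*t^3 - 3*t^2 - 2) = -24*t^5 - 14*t^4 + 11*t^3 - 6*t^2 + 2*t + 4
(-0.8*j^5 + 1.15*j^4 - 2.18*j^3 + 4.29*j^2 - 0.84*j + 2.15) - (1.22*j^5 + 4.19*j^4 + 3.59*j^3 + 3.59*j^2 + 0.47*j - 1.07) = -2.02*j^5 - 3.04*j^4 - 5.77*j^3 + 0.7*j^2 - 1.31*j + 3.22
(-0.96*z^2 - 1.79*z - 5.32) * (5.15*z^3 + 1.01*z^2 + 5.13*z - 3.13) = -4.944*z^5 - 10.1881*z^4 - 34.1307*z^3 - 11.5511*z^2 - 21.6889*z + 16.6516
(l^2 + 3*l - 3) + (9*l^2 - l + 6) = 10*l^2 + 2*l + 3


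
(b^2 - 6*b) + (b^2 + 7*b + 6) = 2*b^2 + b + 6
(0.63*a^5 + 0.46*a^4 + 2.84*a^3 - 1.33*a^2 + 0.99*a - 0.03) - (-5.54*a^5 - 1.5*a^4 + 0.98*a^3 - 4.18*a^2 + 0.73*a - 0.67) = 6.17*a^5 + 1.96*a^4 + 1.86*a^3 + 2.85*a^2 + 0.26*a + 0.64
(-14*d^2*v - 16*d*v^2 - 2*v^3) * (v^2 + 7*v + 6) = -14*d^2*v^3 - 98*d^2*v^2 - 84*d^2*v - 16*d*v^4 - 112*d*v^3 - 96*d*v^2 - 2*v^5 - 14*v^4 - 12*v^3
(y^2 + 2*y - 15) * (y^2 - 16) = y^4 + 2*y^3 - 31*y^2 - 32*y + 240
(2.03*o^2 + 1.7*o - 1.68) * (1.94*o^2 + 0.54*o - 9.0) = 3.9382*o^4 + 4.3942*o^3 - 20.6112*o^2 - 16.2072*o + 15.12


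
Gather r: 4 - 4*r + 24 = 28 - 4*r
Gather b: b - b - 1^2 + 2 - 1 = 0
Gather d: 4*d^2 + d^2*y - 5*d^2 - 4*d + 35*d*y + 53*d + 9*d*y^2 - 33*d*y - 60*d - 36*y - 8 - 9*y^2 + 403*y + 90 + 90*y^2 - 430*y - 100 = d^2*(y - 1) + d*(9*y^2 + 2*y - 11) + 81*y^2 - 63*y - 18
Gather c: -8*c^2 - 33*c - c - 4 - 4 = -8*c^2 - 34*c - 8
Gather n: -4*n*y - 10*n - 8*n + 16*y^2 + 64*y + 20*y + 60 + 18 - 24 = n*(-4*y - 18) + 16*y^2 + 84*y + 54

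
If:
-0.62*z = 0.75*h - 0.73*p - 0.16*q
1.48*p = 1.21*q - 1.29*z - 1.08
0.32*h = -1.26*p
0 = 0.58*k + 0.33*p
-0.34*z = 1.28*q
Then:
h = 0.41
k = 0.06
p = -0.10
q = 0.15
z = -0.58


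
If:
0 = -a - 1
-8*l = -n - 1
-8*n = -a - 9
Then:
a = -1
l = 1/4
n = 1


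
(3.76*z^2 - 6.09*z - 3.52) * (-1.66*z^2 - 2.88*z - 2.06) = -6.2416*z^4 - 0.7194*z^3 + 15.6368*z^2 + 22.683*z + 7.2512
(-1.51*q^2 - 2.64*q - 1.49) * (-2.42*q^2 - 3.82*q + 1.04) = 3.6542*q^4 + 12.157*q^3 + 12.1202*q^2 + 2.9462*q - 1.5496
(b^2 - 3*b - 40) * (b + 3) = b^3 - 49*b - 120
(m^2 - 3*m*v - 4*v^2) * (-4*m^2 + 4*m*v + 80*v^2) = -4*m^4 + 16*m^3*v + 84*m^2*v^2 - 256*m*v^3 - 320*v^4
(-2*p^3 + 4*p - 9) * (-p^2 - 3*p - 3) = 2*p^5 + 6*p^4 + 2*p^3 - 3*p^2 + 15*p + 27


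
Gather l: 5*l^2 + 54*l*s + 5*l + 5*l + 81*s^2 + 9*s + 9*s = 5*l^2 + l*(54*s + 10) + 81*s^2 + 18*s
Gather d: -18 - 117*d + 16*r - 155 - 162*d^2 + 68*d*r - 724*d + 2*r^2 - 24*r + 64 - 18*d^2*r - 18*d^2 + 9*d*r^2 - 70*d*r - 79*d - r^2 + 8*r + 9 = d^2*(-18*r - 180) + d*(9*r^2 - 2*r - 920) + r^2 - 100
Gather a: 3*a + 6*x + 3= 3*a + 6*x + 3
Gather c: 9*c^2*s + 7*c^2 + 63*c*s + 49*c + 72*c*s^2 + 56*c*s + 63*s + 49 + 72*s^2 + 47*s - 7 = c^2*(9*s + 7) + c*(72*s^2 + 119*s + 49) + 72*s^2 + 110*s + 42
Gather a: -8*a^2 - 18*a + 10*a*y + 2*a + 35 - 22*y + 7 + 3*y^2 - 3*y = -8*a^2 + a*(10*y - 16) + 3*y^2 - 25*y + 42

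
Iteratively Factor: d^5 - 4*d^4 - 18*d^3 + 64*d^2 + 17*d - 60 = (d - 1)*(d^4 - 3*d^3 - 21*d^2 + 43*d + 60) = (d - 1)*(d + 4)*(d^3 - 7*d^2 + 7*d + 15) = (d - 3)*(d - 1)*(d + 4)*(d^2 - 4*d - 5) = (d - 3)*(d - 1)*(d + 1)*(d + 4)*(d - 5)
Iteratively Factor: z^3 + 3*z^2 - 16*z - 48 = (z + 4)*(z^2 - z - 12) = (z - 4)*(z + 4)*(z + 3)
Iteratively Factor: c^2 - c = (c)*(c - 1)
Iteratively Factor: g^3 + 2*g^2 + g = (g)*(g^2 + 2*g + 1) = g*(g + 1)*(g + 1)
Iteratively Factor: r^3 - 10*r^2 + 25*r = (r)*(r^2 - 10*r + 25) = r*(r - 5)*(r - 5)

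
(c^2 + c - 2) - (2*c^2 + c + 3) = -c^2 - 5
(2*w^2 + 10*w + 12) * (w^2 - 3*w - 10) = 2*w^4 + 4*w^3 - 38*w^2 - 136*w - 120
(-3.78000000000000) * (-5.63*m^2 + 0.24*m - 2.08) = 21.2814*m^2 - 0.9072*m + 7.8624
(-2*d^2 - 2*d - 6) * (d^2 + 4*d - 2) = -2*d^4 - 10*d^3 - 10*d^2 - 20*d + 12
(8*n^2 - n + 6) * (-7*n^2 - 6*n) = -56*n^4 - 41*n^3 - 36*n^2 - 36*n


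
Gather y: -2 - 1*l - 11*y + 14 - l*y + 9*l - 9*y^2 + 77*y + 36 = 8*l - 9*y^2 + y*(66 - l) + 48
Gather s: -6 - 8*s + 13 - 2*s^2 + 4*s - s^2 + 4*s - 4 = 3 - 3*s^2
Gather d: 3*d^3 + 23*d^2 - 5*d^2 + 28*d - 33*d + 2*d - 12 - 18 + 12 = 3*d^3 + 18*d^2 - 3*d - 18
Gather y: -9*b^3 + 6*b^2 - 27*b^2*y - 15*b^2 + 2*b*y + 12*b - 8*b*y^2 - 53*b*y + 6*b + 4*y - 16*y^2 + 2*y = -9*b^3 - 9*b^2 + 18*b + y^2*(-8*b - 16) + y*(-27*b^2 - 51*b + 6)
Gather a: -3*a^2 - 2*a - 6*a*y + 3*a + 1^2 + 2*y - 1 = -3*a^2 + a*(1 - 6*y) + 2*y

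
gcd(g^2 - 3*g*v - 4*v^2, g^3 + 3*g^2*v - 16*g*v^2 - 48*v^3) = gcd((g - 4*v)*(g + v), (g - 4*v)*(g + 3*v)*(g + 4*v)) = -g + 4*v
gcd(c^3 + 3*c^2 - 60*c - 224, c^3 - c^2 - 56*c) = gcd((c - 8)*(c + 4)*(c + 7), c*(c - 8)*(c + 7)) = c^2 - c - 56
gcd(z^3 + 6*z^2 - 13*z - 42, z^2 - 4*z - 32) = 1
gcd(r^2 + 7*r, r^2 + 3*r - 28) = r + 7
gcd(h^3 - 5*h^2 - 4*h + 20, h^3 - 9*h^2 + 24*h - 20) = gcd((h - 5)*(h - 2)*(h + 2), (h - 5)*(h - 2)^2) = h^2 - 7*h + 10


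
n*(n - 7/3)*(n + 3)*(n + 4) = n^4 + 14*n^3/3 - 13*n^2/3 - 28*n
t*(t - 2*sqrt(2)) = t^2 - 2*sqrt(2)*t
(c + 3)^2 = c^2 + 6*c + 9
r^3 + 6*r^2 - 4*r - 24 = (r - 2)*(r + 2)*(r + 6)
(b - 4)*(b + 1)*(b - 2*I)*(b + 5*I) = b^4 - 3*b^3 + 3*I*b^3 + 6*b^2 - 9*I*b^2 - 30*b - 12*I*b - 40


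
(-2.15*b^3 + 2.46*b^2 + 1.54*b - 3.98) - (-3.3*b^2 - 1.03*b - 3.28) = -2.15*b^3 + 5.76*b^2 + 2.57*b - 0.7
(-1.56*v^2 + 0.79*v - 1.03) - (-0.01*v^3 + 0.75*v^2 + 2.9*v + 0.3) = 0.01*v^3 - 2.31*v^2 - 2.11*v - 1.33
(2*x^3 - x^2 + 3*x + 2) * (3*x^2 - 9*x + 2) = 6*x^5 - 21*x^4 + 22*x^3 - 23*x^2 - 12*x + 4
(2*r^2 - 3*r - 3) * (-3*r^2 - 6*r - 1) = -6*r^4 - 3*r^3 + 25*r^2 + 21*r + 3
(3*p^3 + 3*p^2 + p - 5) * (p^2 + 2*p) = 3*p^5 + 9*p^4 + 7*p^3 - 3*p^2 - 10*p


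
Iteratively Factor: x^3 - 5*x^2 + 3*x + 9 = (x + 1)*(x^2 - 6*x + 9) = (x - 3)*(x + 1)*(x - 3)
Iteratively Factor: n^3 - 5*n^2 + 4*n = (n)*(n^2 - 5*n + 4) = n*(n - 1)*(n - 4)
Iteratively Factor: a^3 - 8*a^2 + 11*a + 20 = (a - 4)*(a^2 - 4*a - 5) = (a - 5)*(a - 4)*(a + 1)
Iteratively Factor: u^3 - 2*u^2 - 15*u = (u + 3)*(u^2 - 5*u) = u*(u + 3)*(u - 5)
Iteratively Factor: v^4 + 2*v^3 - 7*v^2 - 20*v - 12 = (v + 1)*(v^3 + v^2 - 8*v - 12) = (v - 3)*(v + 1)*(v^2 + 4*v + 4) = (v - 3)*(v + 1)*(v + 2)*(v + 2)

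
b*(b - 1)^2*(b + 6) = b^4 + 4*b^3 - 11*b^2 + 6*b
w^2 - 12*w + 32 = (w - 8)*(w - 4)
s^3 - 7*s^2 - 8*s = s*(s - 8)*(s + 1)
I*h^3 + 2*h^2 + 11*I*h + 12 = (h - 4*I)*(h + 3*I)*(I*h + 1)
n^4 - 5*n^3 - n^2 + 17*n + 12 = (n - 4)*(n - 3)*(n + 1)^2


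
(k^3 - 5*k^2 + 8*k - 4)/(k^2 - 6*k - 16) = (-k^3 + 5*k^2 - 8*k + 4)/(-k^2 + 6*k + 16)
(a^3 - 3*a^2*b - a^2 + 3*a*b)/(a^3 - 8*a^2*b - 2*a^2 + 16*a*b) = (a^2 - 3*a*b - a + 3*b)/(a^2 - 8*a*b - 2*a + 16*b)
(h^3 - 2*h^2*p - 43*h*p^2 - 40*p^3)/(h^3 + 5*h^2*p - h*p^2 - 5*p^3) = (-h + 8*p)/(-h + p)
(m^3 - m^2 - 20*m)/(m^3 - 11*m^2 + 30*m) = (m + 4)/(m - 6)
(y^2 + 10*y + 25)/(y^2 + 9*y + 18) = (y^2 + 10*y + 25)/(y^2 + 9*y + 18)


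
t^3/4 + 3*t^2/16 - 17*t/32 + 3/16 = (t/4 + 1/2)*(t - 3/4)*(t - 1/2)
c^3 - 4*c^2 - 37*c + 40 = (c - 8)*(c - 1)*(c + 5)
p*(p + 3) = p^2 + 3*p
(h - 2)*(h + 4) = h^2 + 2*h - 8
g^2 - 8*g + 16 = (g - 4)^2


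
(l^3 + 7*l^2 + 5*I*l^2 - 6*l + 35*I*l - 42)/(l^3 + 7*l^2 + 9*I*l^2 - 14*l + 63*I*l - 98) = (l + 3*I)/(l + 7*I)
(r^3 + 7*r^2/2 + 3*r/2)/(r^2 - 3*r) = (2*r^2 + 7*r + 3)/(2*(r - 3))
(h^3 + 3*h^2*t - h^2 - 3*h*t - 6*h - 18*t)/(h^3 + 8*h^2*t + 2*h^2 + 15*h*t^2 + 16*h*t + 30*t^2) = (h - 3)/(h + 5*t)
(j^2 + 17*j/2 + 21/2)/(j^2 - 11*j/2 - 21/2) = (j + 7)/(j - 7)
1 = 1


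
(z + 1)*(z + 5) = z^2 + 6*z + 5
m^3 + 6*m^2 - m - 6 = (m - 1)*(m + 1)*(m + 6)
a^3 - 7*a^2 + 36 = (a - 6)*(a - 3)*(a + 2)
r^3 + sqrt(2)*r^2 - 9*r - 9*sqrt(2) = (r - 3)*(r + 3)*(r + sqrt(2))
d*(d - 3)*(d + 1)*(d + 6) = d^4 + 4*d^3 - 15*d^2 - 18*d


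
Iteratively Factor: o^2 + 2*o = (o)*(o + 2)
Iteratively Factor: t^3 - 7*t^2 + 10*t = (t - 2)*(t^2 - 5*t) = t*(t - 2)*(t - 5)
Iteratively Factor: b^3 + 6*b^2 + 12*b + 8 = (b + 2)*(b^2 + 4*b + 4) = (b + 2)^2*(b + 2)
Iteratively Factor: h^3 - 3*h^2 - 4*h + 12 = (h - 2)*(h^2 - h - 6) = (h - 2)*(h + 2)*(h - 3)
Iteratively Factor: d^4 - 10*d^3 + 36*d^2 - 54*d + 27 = (d - 3)*(d^3 - 7*d^2 + 15*d - 9) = (d - 3)*(d - 1)*(d^2 - 6*d + 9) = (d - 3)^2*(d - 1)*(d - 3)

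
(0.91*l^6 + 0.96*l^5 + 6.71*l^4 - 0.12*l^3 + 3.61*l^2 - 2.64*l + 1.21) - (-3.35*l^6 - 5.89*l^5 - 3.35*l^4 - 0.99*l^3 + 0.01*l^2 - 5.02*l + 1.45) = 4.26*l^6 + 6.85*l^5 + 10.06*l^4 + 0.87*l^3 + 3.6*l^2 + 2.38*l - 0.24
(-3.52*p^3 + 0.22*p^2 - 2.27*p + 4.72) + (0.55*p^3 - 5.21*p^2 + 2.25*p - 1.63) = -2.97*p^3 - 4.99*p^2 - 0.02*p + 3.09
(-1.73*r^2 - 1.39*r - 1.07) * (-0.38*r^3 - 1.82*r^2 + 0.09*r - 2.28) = 0.6574*r^5 + 3.6768*r^4 + 2.7807*r^3 + 5.7667*r^2 + 3.0729*r + 2.4396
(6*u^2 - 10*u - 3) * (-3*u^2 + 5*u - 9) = -18*u^4 + 60*u^3 - 95*u^2 + 75*u + 27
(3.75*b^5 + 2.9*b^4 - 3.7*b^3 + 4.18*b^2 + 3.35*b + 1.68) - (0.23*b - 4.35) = 3.75*b^5 + 2.9*b^4 - 3.7*b^3 + 4.18*b^2 + 3.12*b + 6.03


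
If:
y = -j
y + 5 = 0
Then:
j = 5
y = -5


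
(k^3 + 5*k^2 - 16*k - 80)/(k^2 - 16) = k + 5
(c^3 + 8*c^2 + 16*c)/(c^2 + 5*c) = (c^2 + 8*c + 16)/(c + 5)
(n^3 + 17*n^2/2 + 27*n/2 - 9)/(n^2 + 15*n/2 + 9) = (2*n^2 + 5*n - 3)/(2*n + 3)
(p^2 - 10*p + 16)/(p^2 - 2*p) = (p - 8)/p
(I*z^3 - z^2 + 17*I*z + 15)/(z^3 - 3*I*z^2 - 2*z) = (I*z^2 - 2*z + 15*I)/(z*(z - 2*I))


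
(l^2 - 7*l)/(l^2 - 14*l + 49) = l/(l - 7)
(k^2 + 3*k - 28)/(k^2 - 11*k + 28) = (k + 7)/(k - 7)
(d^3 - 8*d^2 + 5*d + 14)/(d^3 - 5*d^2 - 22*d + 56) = (d + 1)/(d + 4)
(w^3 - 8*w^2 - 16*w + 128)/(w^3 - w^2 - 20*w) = (w^2 - 12*w + 32)/(w*(w - 5))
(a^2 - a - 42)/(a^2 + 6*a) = (a - 7)/a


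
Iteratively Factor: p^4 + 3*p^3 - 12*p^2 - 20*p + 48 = (p - 2)*(p^3 + 5*p^2 - 2*p - 24) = (p - 2)*(p + 4)*(p^2 + p - 6) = (p - 2)*(p + 3)*(p + 4)*(p - 2)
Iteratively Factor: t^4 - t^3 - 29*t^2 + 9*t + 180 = (t - 3)*(t^3 + 2*t^2 - 23*t - 60) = (t - 3)*(t + 4)*(t^2 - 2*t - 15) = (t - 5)*(t - 3)*(t + 4)*(t + 3)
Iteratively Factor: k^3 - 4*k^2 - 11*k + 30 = (k - 5)*(k^2 + k - 6) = (k - 5)*(k - 2)*(k + 3)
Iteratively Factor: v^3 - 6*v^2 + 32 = (v - 4)*(v^2 - 2*v - 8) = (v - 4)*(v + 2)*(v - 4)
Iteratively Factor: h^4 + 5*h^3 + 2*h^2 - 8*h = (h)*(h^3 + 5*h^2 + 2*h - 8) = h*(h + 2)*(h^2 + 3*h - 4) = h*(h + 2)*(h + 4)*(h - 1)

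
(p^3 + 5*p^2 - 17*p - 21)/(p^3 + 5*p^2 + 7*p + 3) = (p^2 + 4*p - 21)/(p^2 + 4*p + 3)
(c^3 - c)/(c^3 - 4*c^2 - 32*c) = (1 - c^2)/(-c^2 + 4*c + 32)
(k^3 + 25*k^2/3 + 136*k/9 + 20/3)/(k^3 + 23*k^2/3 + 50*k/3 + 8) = (k^2 + 23*k/3 + 10)/(k^2 + 7*k + 12)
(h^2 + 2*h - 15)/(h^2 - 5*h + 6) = (h + 5)/(h - 2)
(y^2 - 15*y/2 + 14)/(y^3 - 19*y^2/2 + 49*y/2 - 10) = (2*y - 7)/(2*y^2 - 11*y + 5)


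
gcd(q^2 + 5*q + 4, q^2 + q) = q + 1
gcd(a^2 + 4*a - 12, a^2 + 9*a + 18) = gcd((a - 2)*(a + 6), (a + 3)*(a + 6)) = a + 6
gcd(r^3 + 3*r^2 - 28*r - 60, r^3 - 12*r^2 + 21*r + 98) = r + 2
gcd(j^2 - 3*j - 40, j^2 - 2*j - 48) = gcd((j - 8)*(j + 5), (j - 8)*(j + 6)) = j - 8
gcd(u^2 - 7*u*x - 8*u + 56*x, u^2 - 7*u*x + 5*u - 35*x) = -u + 7*x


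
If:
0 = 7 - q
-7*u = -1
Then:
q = 7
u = 1/7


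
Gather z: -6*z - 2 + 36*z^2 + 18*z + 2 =36*z^2 + 12*z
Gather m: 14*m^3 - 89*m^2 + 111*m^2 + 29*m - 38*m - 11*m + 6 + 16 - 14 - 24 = 14*m^3 + 22*m^2 - 20*m - 16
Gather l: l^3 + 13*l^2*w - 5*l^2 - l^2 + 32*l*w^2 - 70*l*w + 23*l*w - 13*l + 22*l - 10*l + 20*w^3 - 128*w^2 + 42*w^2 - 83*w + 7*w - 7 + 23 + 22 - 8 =l^3 + l^2*(13*w - 6) + l*(32*w^2 - 47*w - 1) + 20*w^3 - 86*w^2 - 76*w + 30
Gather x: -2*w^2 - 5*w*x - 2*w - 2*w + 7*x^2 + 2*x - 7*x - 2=-2*w^2 - 4*w + 7*x^2 + x*(-5*w - 5) - 2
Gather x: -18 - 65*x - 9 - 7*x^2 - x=-7*x^2 - 66*x - 27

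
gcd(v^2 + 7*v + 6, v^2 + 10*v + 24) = v + 6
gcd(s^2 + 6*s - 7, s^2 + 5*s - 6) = s - 1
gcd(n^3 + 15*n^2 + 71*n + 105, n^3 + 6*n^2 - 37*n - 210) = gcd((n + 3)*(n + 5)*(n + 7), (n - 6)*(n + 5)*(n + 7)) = n^2 + 12*n + 35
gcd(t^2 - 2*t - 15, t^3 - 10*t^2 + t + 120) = t^2 - 2*t - 15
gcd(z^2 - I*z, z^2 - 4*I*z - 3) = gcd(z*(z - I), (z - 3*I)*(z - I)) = z - I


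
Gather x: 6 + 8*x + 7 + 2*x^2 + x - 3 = 2*x^2 + 9*x + 10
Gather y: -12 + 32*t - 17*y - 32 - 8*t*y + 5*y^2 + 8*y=32*t + 5*y^2 + y*(-8*t - 9) - 44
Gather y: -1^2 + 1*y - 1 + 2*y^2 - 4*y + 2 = 2*y^2 - 3*y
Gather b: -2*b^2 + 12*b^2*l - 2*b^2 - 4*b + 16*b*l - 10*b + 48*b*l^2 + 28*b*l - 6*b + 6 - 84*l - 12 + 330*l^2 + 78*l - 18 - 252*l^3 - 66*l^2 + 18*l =b^2*(12*l - 4) + b*(48*l^2 + 44*l - 20) - 252*l^3 + 264*l^2 + 12*l - 24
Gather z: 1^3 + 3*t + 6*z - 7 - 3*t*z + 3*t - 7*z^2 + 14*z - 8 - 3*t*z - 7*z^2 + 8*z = 6*t - 14*z^2 + z*(28 - 6*t) - 14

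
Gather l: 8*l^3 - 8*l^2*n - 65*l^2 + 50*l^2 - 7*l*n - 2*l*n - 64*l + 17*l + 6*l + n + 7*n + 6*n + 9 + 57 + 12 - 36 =8*l^3 + l^2*(-8*n - 15) + l*(-9*n - 41) + 14*n + 42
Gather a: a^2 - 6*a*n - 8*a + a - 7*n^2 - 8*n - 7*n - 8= a^2 + a*(-6*n - 7) - 7*n^2 - 15*n - 8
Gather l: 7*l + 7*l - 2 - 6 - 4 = 14*l - 12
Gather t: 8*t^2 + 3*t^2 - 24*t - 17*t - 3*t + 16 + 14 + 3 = 11*t^2 - 44*t + 33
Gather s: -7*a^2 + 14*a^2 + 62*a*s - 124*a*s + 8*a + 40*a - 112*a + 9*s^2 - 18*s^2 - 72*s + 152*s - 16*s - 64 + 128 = 7*a^2 - 64*a - 9*s^2 + s*(64 - 62*a) + 64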